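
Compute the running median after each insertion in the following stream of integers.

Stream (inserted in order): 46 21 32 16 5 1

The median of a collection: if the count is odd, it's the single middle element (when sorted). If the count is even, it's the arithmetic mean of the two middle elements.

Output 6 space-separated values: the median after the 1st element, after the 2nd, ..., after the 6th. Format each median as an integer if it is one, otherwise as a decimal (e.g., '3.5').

Answer: 46 33.5 32 26.5 21 18.5

Derivation:
Step 1: insert 46 -> lo=[46] (size 1, max 46) hi=[] (size 0) -> median=46
Step 2: insert 21 -> lo=[21] (size 1, max 21) hi=[46] (size 1, min 46) -> median=33.5
Step 3: insert 32 -> lo=[21, 32] (size 2, max 32) hi=[46] (size 1, min 46) -> median=32
Step 4: insert 16 -> lo=[16, 21] (size 2, max 21) hi=[32, 46] (size 2, min 32) -> median=26.5
Step 5: insert 5 -> lo=[5, 16, 21] (size 3, max 21) hi=[32, 46] (size 2, min 32) -> median=21
Step 6: insert 1 -> lo=[1, 5, 16] (size 3, max 16) hi=[21, 32, 46] (size 3, min 21) -> median=18.5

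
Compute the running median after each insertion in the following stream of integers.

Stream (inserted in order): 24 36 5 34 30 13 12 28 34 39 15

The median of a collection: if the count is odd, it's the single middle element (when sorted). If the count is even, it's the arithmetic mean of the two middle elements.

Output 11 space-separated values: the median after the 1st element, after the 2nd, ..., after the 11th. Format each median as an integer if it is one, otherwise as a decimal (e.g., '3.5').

Step 1: insert 24 -> lo=[24] (size 1, max 24) hi=[] (size 0) -> median=24
Step 2: insert 36 -> lo=[24] (size 1, max 24) hi=[36] (size 1, min 36) -> median=30
Step 3: insert 5 -> lo=[5, 24] (size 2, max 24) hi=[36] (size 1, min 36) -> median=24
Step 4: insert 34 -> lo=[5, 24] (size 2, max 24) hi=[34, 36] (size 2, min 34) -> median=29
Step 5: insert 30 -> lo=[5, 24, 30] (size 3, max 30) hi=[34, 36] (size 2, min 34) -> median=30
Step 6: insert 13 -> lo=[5, 13, 24] (size 3, max 24) hi=[30, 34, 36] (size 3, min 30) -> median=27
Step 7: insert 12 -> lo=[5, 12, 13, 24] (size 4, max 24) hi=[30, 34, 36] (size 3, min 30) -> median=24
Step 8: insert 28 -> lo=[5, 12, 13, 24] (size 4, max 24) hi=[28, 30, 34, 36] (size 4, min 28) -> median=26
Step 9: insert 34 -> lo=[5, 12, 13, 24, 28] (size 5, max 28) hi=[30, 34, 34, 36] (size 4, min 30) -> median=28
Step 10: insert 39 -> lo=[5, 12, 13, 24, 28] (size 5, max 28) hi=[30, 34, 34, 36, 39] (size 5, min 30) -> median=29
Step 11: insert 15 -> lo=[5, 12, 13, 15, 24, 28] (size 6, max 28) hi=[30, 34, 34, 36, 39] (size 5, min 30) -> median=28

Answer: 24 30 24 29 30 27 24 26 28 29 28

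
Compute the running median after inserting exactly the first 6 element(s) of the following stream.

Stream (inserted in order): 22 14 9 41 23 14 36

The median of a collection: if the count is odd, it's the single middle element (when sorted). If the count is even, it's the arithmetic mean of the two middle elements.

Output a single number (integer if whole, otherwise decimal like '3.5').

Answer: 18

Derivation:
Step 1: insert 22 -> lo=[22] (size 1, max 22) hi=[] (size 0) -> median=22
Step 2: insert 14 -> lo=[14] (size 1, max 14) hi=[22] (size 1, min 22) -> median=18
Step 3: insert 9 -> lo=[9, 14] (size 2, max 14) hi=[22] (size 1, min 22) -> median=14
Step 4: insert 41 -> lo=[9, 14] (size 2, max 14) hi=[22, 41] (size 2, min 22) -> median=18
Step 5: insert 23 -> lo=[9, 14, 22] (size 3, max 22) hi=[23, 41] (size 2, min 23) -> median=22
Step 6: insert 14 -> lo=[9, 14, 14] (size 3, max 14) hi=[22, 23, 41] (size 3, min 22) -> median=18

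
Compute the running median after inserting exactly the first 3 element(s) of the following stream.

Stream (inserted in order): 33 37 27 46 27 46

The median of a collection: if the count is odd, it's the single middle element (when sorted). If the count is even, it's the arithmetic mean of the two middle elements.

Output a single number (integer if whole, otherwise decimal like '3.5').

Answer: 33

Derivation:
Step 1: insert 33 -> lo=[33] (size 1, max 33) hi=[] (size 0) -> median=33
Step 2: insert 37 -> lo=[33] (size 1, max 33) hi=[37] (size 1, min 37) -> median=35
Step 3: insert 27 -> lo=[27, 33] (size 2, max 33) hi=[37] (size 1, min 37) -> median=33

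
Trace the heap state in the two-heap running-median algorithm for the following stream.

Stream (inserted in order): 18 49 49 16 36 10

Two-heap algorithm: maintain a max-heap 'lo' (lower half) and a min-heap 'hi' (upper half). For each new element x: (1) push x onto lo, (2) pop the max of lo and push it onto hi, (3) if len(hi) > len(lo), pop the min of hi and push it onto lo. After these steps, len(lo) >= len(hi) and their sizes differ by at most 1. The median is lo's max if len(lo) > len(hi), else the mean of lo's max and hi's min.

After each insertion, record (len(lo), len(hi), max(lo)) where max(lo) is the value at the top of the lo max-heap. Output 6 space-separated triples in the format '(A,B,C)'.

Step 1: insert 18 -> lo=[18] hi=[] -> (len(lo)=1, len(hi)=0, max(lo)=18)
Step 2: insert 49 -> lo=[18] hi=[49] -> (len(lo)=1, len(hi)=1, max(lo)=18)
Step 3: insert 49 -> lo=[18, 49] hi=[49] -> (len(lo)=2, len(hi)=1, max(lo)=49)
Step 4: insert 16 -> lo=[16, 18] hi=[49, 49] -> (len(lo)=2, len(hi)=2, max(lo)=18)
Step 5: insert 36 -> lo=[16, 18, 36] hi=[49, 49] -> (len(lo)=3, len(hi)=2, max(lo)=36)
Step 6: insert 10 -> lo=[10, 16, 18] hi=[36, 49, 49] -> (len(lo)=3, len(hi)=3, max(lo)=18)

Answer: (1,0,18) (1,1,18) (2,1,49) (2,2,18) (3,2,36) (3,3,18)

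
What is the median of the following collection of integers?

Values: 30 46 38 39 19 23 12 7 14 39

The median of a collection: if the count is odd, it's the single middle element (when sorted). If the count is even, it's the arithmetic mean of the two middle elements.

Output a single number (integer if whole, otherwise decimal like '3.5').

Step 1: insert 30 -> lo=[30] (size 1, max 30) hi=[] (size 0) -> median=30
Step 2: insert 46 -> lo=[30] (size 1, max 30) hi=[46] (size 1, min 46) -> median=38
Step 3: insert 38 -> lo=[30, 38] (size 2, max 38) hi=[46] (size 1, min 46) -> median=38
Step 4: insert 39 -> lo=[30, 38] (size 2, max 38) hi=[39, 46] (size 2, min 39) -> median=38.5
Step 5: insert 19 -> lo=[19, 30, 38] (size 3, max 38) hi=[39, 46] (size 2, min 39) -> median=38
Step 6: insert 23 -> lo=[19, 23, 30] (size 3, max 30) hi=[38, 39, 46] (size 3, min 38) -> median=34
Step 7: insert 12 -> lo=[12, 19, 23, 30] (size 4, max 30) hi=[38, 39, 46] (size 3, min 38) -> median=30
Step 8: insert 7 -> lo=[7, 12, 19, 23] (size 4, max 23) hi=[30, 38, 39, 46] (size 4, min 30) -> median=26.5
Step 9: insert 14 -> lo=[7, 12, 14, 19, 23] (size 5, max 23) hi=[30, 38, 39, 46] (size 4, min 30) -> median=23
Step 10: insert 39 -> lo=[7, 12, 14, 19, 23] (size 5, max 23) hi=[30, 38, 39, 39, 46] (size 5, min 30) -> median=26.5

Answer: 26.5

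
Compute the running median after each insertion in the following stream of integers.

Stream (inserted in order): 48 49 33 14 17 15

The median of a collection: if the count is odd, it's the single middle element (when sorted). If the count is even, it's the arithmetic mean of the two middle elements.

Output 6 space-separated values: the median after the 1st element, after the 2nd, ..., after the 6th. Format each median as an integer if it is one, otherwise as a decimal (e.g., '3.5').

Answer: 48 48.5 48 40.5 33 25

Derivation:
Step 1: insert 48 -> lo=[48] (size 1, max 48) hi=[] (size 0) -> median=48
Step 2: insert 49 -> lo=[48] (size 1, max 48) hi=[49] (size 1, min 49) -> median=48.5
Step 3: insert 33 -> lo=[33, 48] (size 2, max 48) hi=[49] (size 1, min 49) -> median=48
Step 4: insert 14 -> lo=[14, 33] (size 2, max 33) hi=[48, 49] (size 2, min 48) -> median=40.5
Step 5: insert 17 -> lo=[14, 17, 33] (size 3, max 33) hi=[48, 49] (size 2, min 48) -> median=33
Step 6: insert 15 -> lo=[14, 15, 17] (size 3, max 17) hi=[33, 48, 49] (size 3, min 33) -> median=25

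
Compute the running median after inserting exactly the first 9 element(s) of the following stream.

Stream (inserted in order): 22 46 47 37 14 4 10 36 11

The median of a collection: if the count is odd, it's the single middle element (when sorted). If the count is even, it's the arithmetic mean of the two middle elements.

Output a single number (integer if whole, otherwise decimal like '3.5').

Step 1: insert 22 -> lo=[22] (size 1, max 22) hi=[] (size 0) -> median=22
Step 2: insert 46 -> lo=[22] (size 1, max 22) hi=[46] (size 1, min 46) -> median=34
Step 3: insert 47 -> lo=[22, 46] (size 2, max 46) hi=[47] (size 1, min 47) -> median=46
Step 4: insert 37 -> lo=[22, 37] (size 2, max 37) hi=[46, 47] (size 2, min 46) -> median=41.5
Step 5: insert 14 -> lo=[14, 22, 37] (size 3, max 37) hi=[46, 47] (size 2, min 46) -> median=37
Step 6: insert 4 -> lo=[4, 14, 22] (size 3, max 22) hi=[37, 46, 47] (size 3, min 37) -> median=29.5
Step 7: insert 10 -> lo=[4, 10, 14, 22] (size 4, max 22) hi=[37, 46, 47] (size 3, min 37) -> median=22
Step 8: insert 36 -> lo=[4, 10, 14, 22] (size 4, max 22) hi=[36, 37, 46, 47] (size 4, min 36) -> median=29
Step 9: insert 11 -> lo=[4, 10, 11, 14, 22] (size 5, max 22) hi=[36, 37, 46, 47] (size 4, min 36) -> median=22

Answer: 22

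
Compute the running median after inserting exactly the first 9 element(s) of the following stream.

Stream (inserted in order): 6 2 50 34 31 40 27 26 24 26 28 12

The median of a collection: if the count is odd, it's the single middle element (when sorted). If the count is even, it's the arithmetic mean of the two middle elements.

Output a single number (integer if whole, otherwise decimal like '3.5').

Answer: 27

Derivation:
Step 1: insert 6 -> lo=[6] (size 1, max 6) hi=[] (size 0) -> median=6
Step 2: insert 2 -> lo=[2] (size 1, max 2) hi=[6] (size 1, min 6) -> median=4
Step 3: insert 50 -> lo=[2, 6] (size 2, max 6) hi=[50] (size 1, min 50) -> median=6
Step 4: insert 34 -> lo=[2, 6] (size 2, max 6) hi=[34, 50] (size 2, min 34) -> median=20
Step 5: insert 31 -> lo=[2, 6, 31] (size 3, max 31) hi=[34, 50] (size 2, min 34) -> median=31
Step 6: insert 40 -> lo=[2, 6, 31] (size 3, max 31) hi=[34, 40, 50] (size 3, min 34) -> median=32.5
Step 7: insert 27 -> lo=[2, 6, 27, 31] (size 4, max 31) hi=[34, 40, 50] (size 3, min 34) -> median=31
Step 8: insert 26 -> lo=[2, 6, 26, 27] (size 4, max 27) hi=[31, 34, 40, 50] (size 4, min 31) -> median=29
Step 9: insert 24 -> lo=[2, 6, 24, 26, 27] (size 5, max 27) hi=[31, 34, 40, 50] (size 4, min 31) -> median=27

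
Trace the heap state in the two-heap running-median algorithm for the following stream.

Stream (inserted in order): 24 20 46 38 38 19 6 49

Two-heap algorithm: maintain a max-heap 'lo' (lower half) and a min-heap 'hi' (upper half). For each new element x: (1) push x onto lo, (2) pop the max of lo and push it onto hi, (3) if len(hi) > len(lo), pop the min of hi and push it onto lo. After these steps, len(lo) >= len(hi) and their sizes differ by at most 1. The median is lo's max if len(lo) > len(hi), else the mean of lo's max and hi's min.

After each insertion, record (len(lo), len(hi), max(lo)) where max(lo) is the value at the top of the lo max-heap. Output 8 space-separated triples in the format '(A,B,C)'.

Answer: (1,0,24) (1,1,20) (2,1,24) (2,2,24) (3,2,38) (3,3,24) (4,3,24) (4,4,24)

Derivation:
Step 1: insert 24 -> lo=[24] hi=[] -> (len(lo)=1, len(hi)=0, max(lo)=24)
Step 2: insert 20 -> lo=[20] hi=[24] -> (len(lo)=1, len(hi)=1, max(lo)=20)
Step 3: insert 46 -> lo=[20, 24] hi=[46] -> (len(lo)=2, len(hi)=1, max(lo)=24)
Step 4: insert 38 -> lo=[20, 24] hi=[38, 46] -> (len(lo)=2, len(hi)=2, max(lo)=24)
Step 5: insert 38 -> lo=[20, 24, 38] hi=[38, 46] -> (len(lo)=3, len(hi)=2, max(lo)=38)
Step 6: insert 19 -> lo=[19, 20, 24] hi=[38, 38, 46] -> (len(lo)=3, len(hi)=3, max(lo)=24)
Step 7: insert 6 -> lo=[6, 19, 20, 24] hi=[38, 38, 46] -> (len(lo)=4, len(hi)=3, max(lo)=24)
Step 8: insert 49 -> lo=[6, 19, 20, 24] hi=[38, 38, 46, 49] -> (len(lo)=4, len(hi)=4, max(lo)=24)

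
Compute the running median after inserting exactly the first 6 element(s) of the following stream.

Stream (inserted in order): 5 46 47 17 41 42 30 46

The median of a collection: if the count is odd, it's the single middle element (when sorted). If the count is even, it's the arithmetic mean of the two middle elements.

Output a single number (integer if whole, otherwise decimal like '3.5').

Step 1: insert 5 -> lo=[5] (size 1, max 5) hi=[] (size 0) -> median=5
Step 2: insert 46 -> lo=[5] (size 1, max 5) hi=[46] (size 1, min 46) -> median=25.5
Step 3: insert 47 -> lo=[5, 46] (size 2, max 46) hi=[47] (size 1, min 47) -> median=46
Step 4: insert 17 -> lo=[5, 17] (size 2, max 17) hi=[46, 47] (size 2, min 46) -> median=31.5
Step 5: insert 41 -> lo=[5, 17, 41] (size 3, max 41) hi=[46, 47] (size 2, min 46) -> median=41
Step 6: insert 42 -> lo=[5, 17, 41] (size 3, max 41) hi=[42, 46, 47] (size 3, min 42) -> median=41.5

Answer: 41.5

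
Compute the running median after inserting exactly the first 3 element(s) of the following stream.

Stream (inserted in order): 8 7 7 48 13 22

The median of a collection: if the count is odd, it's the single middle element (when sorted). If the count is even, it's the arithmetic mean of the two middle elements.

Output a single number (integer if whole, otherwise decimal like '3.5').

Answer: 7

Derivation:
Step 1: insert 8 -> lo=[8] (size 1, max 8) hi=[] (size 0) -> median=8
Step 2: insert 7 -> lo=[7] (size 1, max 7) hi=[8] (size 1, min 8) -> median=7.5
Step 3: insert 7 -> lo=[7, 7] (size 2, max 7) hi=[8] (size 1, min 8) -> median=7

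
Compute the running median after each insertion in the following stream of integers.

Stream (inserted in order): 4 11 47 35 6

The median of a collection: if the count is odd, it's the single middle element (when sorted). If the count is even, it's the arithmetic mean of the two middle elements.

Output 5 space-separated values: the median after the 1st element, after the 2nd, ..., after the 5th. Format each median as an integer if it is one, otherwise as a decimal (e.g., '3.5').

Step 1: insert 4 -> lo=[4] (size 1, max 4) hi=[] (size 0) -> median=4
Step 2: insert 11 -> lo=[4] (size 1, max 4) hi=[11] (size 1, min 11) -> median=7.5
Step 3: insert 47 -> lo=[4, 11] (size 2, max 11) hi=[47] (size 1, min 47) -> median=11
Step 4: insert 35 -> lo=[4, 11] (size 2, max 11) hi=[35, 47] (size 2, min 35) -> median=23
Step 5: insert 6 -> lo=[4, 6, 11] (size 3, max 11) hi=[35, 47] (size 2, min 35) -> median=11

Answer: 4 7.5 11 23 11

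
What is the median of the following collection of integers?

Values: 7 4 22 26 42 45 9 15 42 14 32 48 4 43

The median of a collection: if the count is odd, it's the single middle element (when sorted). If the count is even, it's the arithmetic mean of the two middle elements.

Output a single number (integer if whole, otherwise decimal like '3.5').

Answer: 24

Derivation:
Step 1: insert 7 -> lo=[7] (size 1, max 7) hi=[] (size 0) -> median=7
Step 2: insert 4 -> lo=[4] (size 1, max 4) hi=[7] (size 1, min 7) -> median=5.5
Step 3: insert 22 -> lo=[4, 7] (size 2, max 7) hi=[22] (size 1, min 22) -> median=7
Step 4: insert 26 -> lo=[4, 7] (size 2, max 7) hi=[22, 26] (size 2, min 22) -> median=14.5
Step 5: insert 42 -> lo=[4, 7, 22] (size 3, max 22) hi=[26, 42] (size 2, min 26) -> median=22
Step 6: insert 45 -> lo=[4, 7, 22] (size 3, max 22) hi=[26, 42, 45] (size 3, min 26) -> median=24
Step 7: insert 9 -> lo=[4, 7, 9, 22] (size 4, max 22) hi=[26, 42, 45] (size 3, min 26) -> median=22
Step 8: insert 15 -> lo=[4, 7, 9, 15] (size 4, max 15) hi=[22, 26, 42, 45] (size 4, min 22) -> median=18.5
Step 9: insert 42 -> lo=[4, 7, 9, 15, 22] (size 5, max 22) hi=[26, 42, 42, 45] (size 4, min 26) -> median=22
Step 10: insert 14 -> lo=[4, 7, 9, 14, 15] (size 5, max 15) hi=[22, 26, 42, 42, 45] (size 5, min 22) -> median=18.5
Step 11: insert 32 -> lo=[4, 7, 9, 14, 15, 22] (size 6, max 22) hi=[26, 32, 42, 42, 45] (size 5, min 26) -> median=22
Step 12: insert 48 -> lo=[4, 7, 9, 14, 15, 22] (size 6, max 22) hi=[26, 32, 42, 42, 45, 48] (size 6, min 26) -> median=24
Step 13: insert 4 -> lo=[4, 4, 7, 9, 14, 15, 22] (size 7, max 22) hi=[26, 32, 42, 42, 45, 48] (size 6, min 26) -> median=22
Step 14: insert 43 -> lo=[4, 4, 7, 9, 14, 15, 22] (size 7, max 22) hi=[26, 32, 42, 42, 43, 45, 48] (size 7, min 26) -> median=24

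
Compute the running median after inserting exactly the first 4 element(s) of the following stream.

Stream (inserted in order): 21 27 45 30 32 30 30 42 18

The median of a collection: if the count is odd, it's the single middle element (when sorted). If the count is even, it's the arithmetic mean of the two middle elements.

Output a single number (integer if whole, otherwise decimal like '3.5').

Answer: 28.5

Derivation:
Step 1: insert 21 -> lo=[21] (size 1, max 21) hi=[] (size 0) -> median=21
Step 2: insert 27 -> lo=[21] (size 1, max 21) hi=[27] (size 1, min 27) -> median=24
Step 3: insert 45 -> lo=[21, 27] (size 2, max 27) hi=[45] (size 1, min 45) -> median=27
Step 4: insert 30 -> lo=[21, 27] (size 2, max 27) hi=[30, 45] (size 2, min 30) -> median=28.5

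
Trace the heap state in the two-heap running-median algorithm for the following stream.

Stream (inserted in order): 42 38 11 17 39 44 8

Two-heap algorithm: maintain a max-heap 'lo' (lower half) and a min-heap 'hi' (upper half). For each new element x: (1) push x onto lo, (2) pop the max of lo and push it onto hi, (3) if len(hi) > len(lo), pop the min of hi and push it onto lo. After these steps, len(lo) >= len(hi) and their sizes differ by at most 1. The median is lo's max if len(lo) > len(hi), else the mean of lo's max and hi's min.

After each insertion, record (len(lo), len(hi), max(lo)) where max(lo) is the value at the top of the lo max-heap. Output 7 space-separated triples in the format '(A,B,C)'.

Answer: (1,0,42) (1,1,38) (2,1,38) (2,2,17) (3,2,38) (3,3,38) (4,3,38)

Derivation:
Step 1: insert 42 -> lo=[42] hi=[] -> (len(lo)=1, len(hi)=0, max(lo)=42)
Step 2: insert 38 -> lo=[38] hi=[42] -> (len(lo)=1, len(hi)=1, max(lo)=38)
Step 3: insert 11 -> lo=[11, 38] hi=[42] -> (len(lo)=2, len(hi)=1, max(lo)=38)
Step 4: insert 17 -> lo=[11, 17] hi=[38, 42] -> (len(lo)=2, len(hi)=2, max(lo)=17)
Step 5: insert 39 -> lo=[11, 17, 38] hi=[39, 42] -> (len(lo)=3, len(hi)=2, max(lo)=38)
Step 6: insert 44 -> lo=[11, 17, 38] hi=[39, 42, 44] -> (len(lo)=3, len(hi)=3, max(lo)=38)
Step 7: insert 8 -> lo=[8, 11, 17, 38] hi=[39, 42, 44] -> (len(lo)=4, len(hi)=3, max(lo)=38)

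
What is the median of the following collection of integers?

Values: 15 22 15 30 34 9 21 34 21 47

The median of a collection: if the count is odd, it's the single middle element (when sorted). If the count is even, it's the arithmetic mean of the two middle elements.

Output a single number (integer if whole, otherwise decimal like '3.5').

Answer: 21.5

Derivation:
Step 1: insert 15 -> lo=[15] (size 1, max 15) hi=[] (size 0) -> median=15
Step 2: insert 22 -> lo=[15] (size 1, max 15) hi=[22] (size 1, min 22) -> median=18.5
Step 3: insert 15 -> lo=[15, 15] (size 2, max 15) hi=[22] (size 1, min 22) -> median=15
Step 4: insert 30 -> lo=[15, 15] (size 2, max 15) hi=[22, 30] (size 2, min 22) -> median=18.5
Step 5: insert 34 -> lo=[15, 15, 22] (size 3, max 22) hi=[30, 34] (size 2, min 30) -> median=22
Step 6: insert 9 -> lo=[9, 15, 15] (size 3, max 15) hi=[22, 30, 34] (size 3, min 22) -> median=18.5
Step 7: insert 21 -> lo=[9, 15, 15, 21] (size 4, max 21) hi=[22, 30, 34] (size 3, min 22) -> median=21
Step 8: insert 34 -> lo=[9, 15, 15, 21] (size 4, max 21) hi=[22, 30, 34, 34] (size 4, min 22) -> median=21.5
Step 9: insert 21 -> lo=[9, 15, 15, 21, 21] (size 5, max 21) hi=[22, 30, 34, 34] (size 4, min 22) -> median=21
Step 10: insert 47 -> lo=[9, 15, 15, 21, 21] (size 5, max 21) hi=[22, 30, 34, 34, 47] (size 5, min 22) -> median=21.5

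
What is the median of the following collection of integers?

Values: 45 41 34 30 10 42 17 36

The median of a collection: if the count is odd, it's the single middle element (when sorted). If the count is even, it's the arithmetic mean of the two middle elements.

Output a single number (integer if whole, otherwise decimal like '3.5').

Answer: 35

Derivation:
Step 1: insert 45 -> lo=[45] (size 1, max 45) hi=[] (size 0) -> median=45
Step 2: insert 41 -> lo=[41] (size 1, max 41) hi=[45] (size 1, min 45) -> median=43
Step 3: insert 34 -> lo=[34, 41] (size 2, max 41) hi=[45] (size 1, min 45) -> median=41
Step 4: insert 30 -> lo=[30, 34] (size 2, max 34) hi=[41, 45] (size 2, min 41) -> median=37.5
Step 5: insert 10 -> lo=[10, 30, 34] (size 3, max 34) hi=[41, 45] (size 2, min 41) -> median=34
Step 6: insert 42 -> lo=[10, 30, 34] (size 3, max 34) hi=[41, 42, 45] (size 3, min 41) -> median=37.5
Step 7: insert 17 -> lo=[10, 17, 30, 34] (size 4, max 34) hi=[41, 42, 45] (size 3, min 41) -> median=34
Step 8: insert 36 -> lo=[10, 17, 30, 34] (size 4, max 34) hi=[36, 41, 42, 45] (size 4, min 36) -> median=35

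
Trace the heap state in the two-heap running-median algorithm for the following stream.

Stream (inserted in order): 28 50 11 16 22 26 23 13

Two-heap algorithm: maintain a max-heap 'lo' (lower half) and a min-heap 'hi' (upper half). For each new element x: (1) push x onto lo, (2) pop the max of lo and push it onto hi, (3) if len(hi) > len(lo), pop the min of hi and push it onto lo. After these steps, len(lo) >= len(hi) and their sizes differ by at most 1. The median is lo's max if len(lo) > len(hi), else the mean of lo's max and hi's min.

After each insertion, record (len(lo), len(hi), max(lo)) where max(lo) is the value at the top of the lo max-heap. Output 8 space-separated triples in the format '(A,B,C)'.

Answer: (1,0,28) (1,1,28) (2,1,28) (2,2,16) (3,2,22) (3,3,22) (4,3,23) (4,4,22)

Derivation:
Step 1: insert 28 -> lo=[28] hi=[] -> (len(lo)=1, len(hi)=0, max(lo)=28)
Step 2: insert 50 -> lo=[28] hi=[50] -> (len(lo)=1, len(hi)=1, max(lo)=28)
Step 3: insert 11 -> lo=[11, 28] hi=[50] -> (len(lo)=2, len(hi)=1, max(lo)=28)
Step 4: insert 16 -> lo=[11, 16] hi=[28, 50] -> (len(lo)=2, len(hi)=2, max(lo)=16)
Step 5: insert 22 -> lo=[11, 16, 22] hi=[28, 50] -> (len(lo)=3, len(hi)=2, max(lo)=22)
Step 6: insert 26 -> lo=[11, 16, 22] hi=[26, 28, 50] -> (len(lo)=3, len(hi)=3, max(lo)=22)
Step 7: insert 23 -> lo=[11, 16, 22, 23] hi=[26, 28, 50] -> (len(lo)=4, len(hi)=3, max(lo)=23)
Step 8: insert 13 -> lo=[11, 13, 16, 22] hi=[23, 26, 28, 50] -> (len(lo)=4, len(hi)=4, max(lo)=22)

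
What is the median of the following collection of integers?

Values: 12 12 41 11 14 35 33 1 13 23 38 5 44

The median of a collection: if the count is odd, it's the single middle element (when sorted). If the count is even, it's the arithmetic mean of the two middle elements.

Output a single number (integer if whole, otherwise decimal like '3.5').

Step 1: insert 12 -> lo=[12] (size 1, max 12) hi=[] (size 0) -> median=12
Step 2: insert 12 -> lo=[12] (size 1, max 12) hi=[12] (size 1, min 12) -> median=12
Step 3: insert 41 -> lo=[12, 12] (size 2, max 12) hi=[41] (size 1, min 41) -> median=12
Step 4: insert 11 -> lo=[11, 12] (size 2, max 12) hi=[12, 41] (size 2, min 12) -> median=12
Step 5: insert 14 -> lo=[11, 12, 12] (size 3, max 12) hi=[14, 41] (size 2, min 14) -> median=12
Step 6: insert 35 -> lo=[11, 12, 12] (size 3, max 12) hi=[14, 35, 41] (size 3, min 14) -> median=13
Step 7: insert 33 -> lo=[11, 12, 12, 14] (size 4, max 14) hi=[33, 35, 41] (size 3, min 33) -> median=14
Step 8: insert 1 -> lo=[1, 11, 12, 12] (size 4, max 12) hi=[14, 33, 35, 41] (size 4, min 14) -> median=13
Step 9: insert 13 -> lo=[1, 11, 12, 12, 13] (size 5, max 13) hi=[14, 33, 35, 41] (size 4, min 14) -> median=13
Step 10: insert 23 -> lo=[1, 11, 12, 12, 13] (size 5, max 13) hi=[14, 23, 33, 35, 41] (size 5, min 14) -> median=13.5
Step 11: insert 38 -> lo=[1, 11, 12, 12, 13, 14] (size 6, max 14) hi=[23, 33, 35, 38, 41] (size 5, min 23) -> median=14
Step 12: insert 5 -> lo=[1, 5, 11, 12, 12, 13] (size 6, max 13) hi=[14, 23, 33, 35, 38, 41] (size 6, min 14) -> median=13.5
Step 13: insert 44 -> lo=[1, 5, 11, 12, 12, 13, 14] (size 7, max 14) hi=[23, 33, 35, 38, 41, 44] (size 6, min 23) -> median=14

Answer: 14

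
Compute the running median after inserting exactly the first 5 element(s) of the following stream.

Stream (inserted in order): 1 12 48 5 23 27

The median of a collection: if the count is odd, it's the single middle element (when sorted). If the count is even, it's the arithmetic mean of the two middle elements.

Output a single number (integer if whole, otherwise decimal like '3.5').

Answer: 12

Derivation:
Step 1: insert 1 -> lo=[1] (size 1, max 1) hi=[] (size 0) -> median=1
Step 2: insert 12 -> lo=[1] (size 1, max 1) hi=[12] (size 1, min 12) -> median=6.5
Step 3: insert 48 -> lo=[1, 12] (size 2, max 12) hi=[48] (size 1, min 48) -> median=12
Step 4: insert 5 -> lo=[1, 5] (size 2, max 5) hi=[12, 48] (size 2, min 12) -> median=8.5
Step 5: insert 23 -> lo=[1, 5, 12] (size 3, max 12) hi=[23, 48] (size 2, min 23) -> median=12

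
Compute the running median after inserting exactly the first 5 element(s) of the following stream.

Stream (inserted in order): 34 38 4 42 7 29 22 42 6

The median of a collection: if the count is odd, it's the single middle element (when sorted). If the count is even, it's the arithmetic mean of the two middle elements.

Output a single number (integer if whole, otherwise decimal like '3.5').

Step 1: insert 34 -> lo=[34] (size 1, max 34) hi=[] (size 0) -> median=34
Step 2: insert 38 -> lo=[34] (size 1, max 34) hi=[38] (size 1, min 38) -> median=36
Step 3: insert 4 -> lo=[4, 34] (size 2, max 34) hi=[38] (size 1, min 38) -> median=34
Step 4: insert 42 -> lo=[4, 34] (size 2, max 34) hi=[38, 42] (size 2, min 38) -> median=36
Step 5: insert 7 -> lo=[4, 7, 34] (size 3, max 34) hi=[38, 42] (size 2, min 38) -> median=34

Answer: 34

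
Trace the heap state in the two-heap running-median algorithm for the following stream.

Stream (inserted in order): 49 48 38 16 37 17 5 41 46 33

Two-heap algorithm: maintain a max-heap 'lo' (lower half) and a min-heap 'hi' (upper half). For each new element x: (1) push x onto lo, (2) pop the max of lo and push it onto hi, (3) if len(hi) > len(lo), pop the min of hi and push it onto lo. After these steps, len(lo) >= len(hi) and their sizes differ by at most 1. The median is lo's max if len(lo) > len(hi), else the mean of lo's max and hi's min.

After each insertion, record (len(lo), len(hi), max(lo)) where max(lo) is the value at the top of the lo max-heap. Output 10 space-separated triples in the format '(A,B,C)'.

Answer: (1,0,49) (1,1,48) (2,1,48) (2,2,38) (3,2,38) (3,3,37) (4,3,37) (4,4,37) (5,4,38) (5,5,37)

Derivation:
Step 1: insert 49 -> lo=[49] hi=[] -> (len(lo)=1, len(hi)=0, max(lo)=49)
Step 2: insert 48 -> lo=[48] hi=[49] -> (len(lo)=1, len(hi)=1, max(lo)=48)
Step 3: insert 38 -> lo=[38, 48] hi=[49] -> (len(lo)=2, len(hi)=1, max(lo)=48)
Step 4: insert 16 -> lo=[16, 38] hi=[48, 49] -> (len(lo)=2, len(hi)=2, max(lo)=38)
Step 5: insert 37 -> lo=[16, 37, 38] hi=[48, 49] -> (len(lo)=3, len(hi)=2, max(lo)=38)
Step 6: insert 17 -> lo=[16, 17, 37] hi=[38, 48, 49] -> (len(lo)=3, len(hi)=3, max(lo)=37)
Step 7: insert 5 -> lo=[5, 16, 17, 37] hi=[38, 48, 49] -> (len(lo)=4, len(hi)=3, max(lo)=37)
Step 8: insert 41 -> lo=[5, 16, 17, 37] hi=[38, 41, 48, 49] -> (len(lo)=4, len(hi)=4, max(lo)=37)
Step 9: insert 46 -> lo=[5, 16, 17, 37, 38] hi=[41, 46, 48, 49] -> (len(lo)=5, len(hi)=4, max(lo)=38)
Step 10: insert 33 -> lo=[5, 16, 17, 33, 37] hi=[38, 41, 46, 48, 49] -> (len(lo)=5, len(hi)=5, max(lo)=37)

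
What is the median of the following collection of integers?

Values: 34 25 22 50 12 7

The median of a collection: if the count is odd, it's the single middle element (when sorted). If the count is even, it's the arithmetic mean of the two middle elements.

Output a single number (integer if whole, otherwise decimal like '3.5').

Answer: 23.5

Derivation:
Step 1: insert 34 -> lo=[34] (size 1, max 34) hi=[] (size 0) -> median=34
Step 2: insert 25 -> lo=[25] (size 1, max 25) hi=[34] (size 1, min 34) -> median=29.5
Step 3: insert 22 -> lo=[22, 25] (size 2, max 25) hi=[34] (size 1, min 34) -> median=25
Step 4: insert 50 -> lo=[22, 25] (size 2, max 25) hi=[34, 50] (size 2, min 34) -> median=29.5
Step 5: insert 12 -> lo=[12, 22, 25] (size 3, max 25) hi=[34, 50] (size 2, min 34) -> median=25
Step 6: insert 7 -> lo=[7, 12, 22] (size 3, max 22) hi=[25, 34, 50] (size 3, min 25) -> median=23.5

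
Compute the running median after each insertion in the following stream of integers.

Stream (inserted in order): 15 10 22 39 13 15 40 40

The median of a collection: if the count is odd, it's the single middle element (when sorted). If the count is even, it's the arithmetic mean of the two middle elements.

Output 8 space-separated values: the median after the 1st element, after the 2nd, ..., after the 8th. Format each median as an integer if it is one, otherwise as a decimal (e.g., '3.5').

Answer: 15 12.5 15 18.5 15 15 15 18.5

Derivation:
Step 1: insert 15 -> lo=[15] (size 1, max 15) hi=[] (size 0) -> median=15
Step 2: insert 10 -> lo=[10] (size 1, max 10) hi=[15] (size 1, min 15) -> median=12.5
Step 3: insert 22 -> lo=[10, 15] (size 2, max 15) hi=[22] (size 1, min 22) -> median=15
Step 4: insert 39 -> lo=[10, 15] (size 2, max 15) hi=[22, 39] (size 2, min 22) -> median=18.5
Step 5: insert 13 -> lo=[10, 13, 15] (size 3, max 15) hi=[22, 39] (size 2, min 22) -> median=15
Step 6: insert 15 -> lo=[10, 13, 15] (size 3, max 15) hi=[15, 22, 39] (size 3, min 15) -> median=15
Step 7: insert 40 -> lo=[10, 13, 15, 15] (size 4, max 15) hi=[22, 39, 40] (size 3, min 22) -> median=15
Step 8: insert 40 -> lo=[10, 13, 15, 15] (size 4, max 15) hi=[22, 39, 40, 40] (size 4, min 22) -> median=18.5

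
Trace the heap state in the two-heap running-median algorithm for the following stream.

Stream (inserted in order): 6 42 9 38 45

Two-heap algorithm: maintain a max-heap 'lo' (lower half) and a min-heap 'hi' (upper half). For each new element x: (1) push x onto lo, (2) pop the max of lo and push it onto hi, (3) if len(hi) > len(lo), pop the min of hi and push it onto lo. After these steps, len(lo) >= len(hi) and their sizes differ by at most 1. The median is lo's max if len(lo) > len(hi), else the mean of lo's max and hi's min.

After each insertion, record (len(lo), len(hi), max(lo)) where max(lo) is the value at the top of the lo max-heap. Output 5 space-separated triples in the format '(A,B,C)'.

Step 1: insert 6 -> lo=[6] hi=[] -> (len(lo)=1, len(hi)=0, max(lo)=6)
Step 2: insert 42 -> lo=[6] hi=[42] -> (len(lo)=1, len(hi)=1, max(lo)=6)
Step 3: insert 9 -> lo=[6, 9] hi=[42] -> (len(lo)=2, len(hi)=1, max(lo)=9)
Step 4: insert 38 -> lo=[6, 9] hi=[38, 42] -> (len(lo)=2, len(hi)=2, max(lo)=9)
Step 5: insert 45 -> lo=[6, 9, 38] hi=[42, 45] -> (len(lo)=3, len(hi)=2, max(lo)=38)

Answer: (1,0,6) (1,1,6) (2,1,9) (2,2,9) (3,2,38)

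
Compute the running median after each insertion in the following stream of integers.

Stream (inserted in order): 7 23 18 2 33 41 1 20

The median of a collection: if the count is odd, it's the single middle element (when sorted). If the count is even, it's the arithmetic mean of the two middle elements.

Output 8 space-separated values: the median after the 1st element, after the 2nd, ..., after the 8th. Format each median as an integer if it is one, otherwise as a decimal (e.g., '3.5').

Answer: 7 15 18 12.5 18 20.5 18 19

Derivation:
Step 1: insert 7 -> lo=[7] (size 1, max 7) hi=[] (size 0) -> median=7
Step 2: insert 23 -> lo=[7] (size 1, max 7) hi=[23] (size 1, min 23) -> median=15
Step 3: insert 18 -> lo=[7, 18] (size 2, max 18) hi=[23] (size 1, min 23) -> median=18
Step 4: insert 2 -> lo=[2, 7] (size 2, max 7) hi=[18, 23] (size 2, min 18) -> median=12.5
Step 5: insert 33 -> lo=[2, 7, 18] (size 3, max 18) hi=[23, 33] (size 2, min 23) -> median=18
Step 6: insert 41 -> lo=[2, 7, 18] (size 3, max 18) hi=[23, 33, 41] (size 3, min 23) -> median=20.5
Step 7: insert 1 -> lo=[1, 2, 7, 18] (size 4, max 18) hi=[23, 33, 41] (size 3, min 23) -> median=18
Step 8: insert 20 -> lo=[1, 2, 7, 18] (size 4, max 18) hi=[20, 23, 33, 41] (size 4, min 20) -> median=19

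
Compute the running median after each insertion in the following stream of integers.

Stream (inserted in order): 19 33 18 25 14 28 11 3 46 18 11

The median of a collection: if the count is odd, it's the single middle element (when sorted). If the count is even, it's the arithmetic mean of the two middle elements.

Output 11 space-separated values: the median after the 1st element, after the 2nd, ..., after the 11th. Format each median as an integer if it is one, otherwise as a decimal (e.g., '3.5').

Answer: 19 26 19 22 19 22 19 18.5 19 18.5 18

Derivation:
Step 1: insert 19 -> lo=[19] (size 1, max 19) hi=[] (size 0) -> median=19
Step 2: insert 33 -> lo=[19] (size 1, max 19) hi=[33] (size 1, min 33) -> median=26
Step 3: insert 18 -> lo=[18, 19] (size 2, max 19) hi=[33] (size 1, min 33) -> median=19
Step 4: insert 25 -> lo=[18, 19] (size 2, max 19) hi=[25, 33] (size 2, min 25) -> median=22
Step 5: insert 14 -> lo=[14, 18, 19] (size 3, max 19) hi=[25, 33] (size 2, min 25) -> median=19
Step 6: insert 28 -> lo=[14, 18, 19] (size 3, max 19) hi=[25, 28, 33] (size 3, min 25) -> median=22
Step 7: insert 11 -> lo=[11, 14, 18, 19] (size 4, max 19) hi=[25, 28, 33] (size 3, min 25) -> median=19
Step 8: insert 3 -> lo=[3, 11, 14, 18] (size 4, max 18) hi=[19, 25, 28, 33] (size 4, min 19) -> median=18.5
Step 9: insert 46 -> lo=[3, 11, 14, 18, 19] (size 5, max 19) hi=[25, 28, 33, 46] (size 4, min 25) -> median=19
Step 10: insert 18 -> lo=[3, 11, 14, 18, 18] (size 5, max 18) hi=[19, 25, 28, 33, 46] (size 5, min 19) -> median=18.5
Step 11: insert 11 -> lo=[3, 11, 11, 14, 18, 18] (size 6, max 18) hi=[19, 25, 28, 33, 46] (size 5, min 19) -> median=18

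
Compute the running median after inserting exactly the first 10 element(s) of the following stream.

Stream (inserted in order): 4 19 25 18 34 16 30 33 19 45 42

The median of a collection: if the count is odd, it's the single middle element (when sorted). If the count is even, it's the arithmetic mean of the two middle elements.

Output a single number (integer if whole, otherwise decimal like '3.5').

Step 1: insert 4 -> lo=[4] (size 1, max 4) hi=[] (size 0) -> median=4
Step 2: insert 19 -> lo=[4] (size 1, max 4) hi=[19] (size 1, min 19) -> median=11.5
Step 3: insert 25 -> lo=[4, 19] (size 2, max 19) hi=[25] (size 1, min 25) -> median=19
Step 4: insert 18 -> lo=[4, 18] (size 2, max 18) hi=[19, 25] (size 2, min 19) -> median=18.5
Step 5: insert 34 -> lo=[4, 18, 19] (size 3, max 19) hi=[25, 34] (size 2, min 25) -> median=19
Step 6: insert 16 -> lo=[4, 16, 18] (size 3, max 18) hi=[19, 25, 34] (size 3, min 19) -> median=18.5
Step 7: insert 30 -> lo=[4, 16, 18, 19] (size 4, max 19) hi=[25, 30, 34] (size 3, min 25) -> median=19
Step 8: insert 33 -> lo=[4, 16, 18, 19] (size 4, max 19) hi=[25, 30, 33, 34] (size 4, min 25) -> median=22
Step 9: insert 19 -> lo=[4, 16, 18, 19, 19] (size 5, max 19) hi=[25, 30, 33, 34] (size 4, min 25) -> median=19
Step 10: insert 45 -> lo=[4, 16, 18, 19, 19] (size 5, max 19) hi=[25, 30, 33, 34, 45] (size 5, min 25) -> median=22

Answer: 22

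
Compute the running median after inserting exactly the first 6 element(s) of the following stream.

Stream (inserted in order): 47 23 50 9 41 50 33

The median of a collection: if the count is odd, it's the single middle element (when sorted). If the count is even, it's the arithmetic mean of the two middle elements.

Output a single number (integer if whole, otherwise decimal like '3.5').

Step 1: insert 47 -> lo=[47] (size 1, max 47) hi=[] (size 0) -> median=47
Step 2: insert 23 -> lo=[23] (size 1, max 23) hi=[47] (size 1, min 47) -> median=35
Step 3: insert 50 -> lo=[23, 47] (size 2, max 47) hi=[50] (size 1, min 50) -> median=47
Step 4: insert 9 -> lo=[9, 23] (size 2, max 23) hi=[47, 50] (size 2, min 47) -> median=35
Step 5: insert 41 -> lo=[9, 23, 41] (size 3, max 41) hi=[47, 50] (size 2, min 47) -> median=41
Step 6: insert 50 -> lo=[9, 23, 41] (size 3, max 41) hi=[47, 50, 50] (size 3, min 47) -> median=44

Answer: 44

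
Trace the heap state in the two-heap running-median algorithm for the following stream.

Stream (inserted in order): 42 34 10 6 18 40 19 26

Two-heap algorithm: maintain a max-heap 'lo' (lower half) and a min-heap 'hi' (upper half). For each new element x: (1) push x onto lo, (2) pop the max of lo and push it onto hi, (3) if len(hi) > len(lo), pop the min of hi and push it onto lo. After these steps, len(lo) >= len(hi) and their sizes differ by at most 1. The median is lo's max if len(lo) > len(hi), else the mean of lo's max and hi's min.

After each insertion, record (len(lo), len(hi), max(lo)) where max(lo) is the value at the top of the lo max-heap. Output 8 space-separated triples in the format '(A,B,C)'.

Answer: (1,0,42) (1,1,34) (2,1,34) (2,2,10) (3,2,18) (3,3,18) (4,3,19) (4,4,19)

Derivation:
Step 1: insert 42 -> lo=[42] hi=[] -> (len(lo)=1, len(hi)=0, max(lo)=42)
Step 2: insert 34 -> lo=[34] hi=[42] -> (len(lo)=1, len(hi)=1, max(lo)=34)
Step 3: insert 10 -> lo=[10, 34] hi=[42] -> (len(lo)=2, len(hi)=1, max(lo)=34)
Step 4: insert 6 -> lo=[6, 10] hi=[34, 42] -> (len(lo)=2, len(hi)=2, max(lo)=10)
Step 5: insert 18 -> lo=[6, 10, 18] hi=[34, 42] -> (len(lo)=3, len(hi)=2, max(lo)=18)
Step 6: insert 40 -> lo=[6, 10, 18] hi=[34, 40, 42] -> (len(lo)=3, len(hi)=3, max(lo)=18)
Step 7: insert 19 -> lo=[6, 10, 18, 19] hi=[34, 40, 42] -> (len(lo)=4, len(hi)=3, max(lo)=19)
Step 8: insert 26 -> lo=[6, 10, 18, 19] hi=[26, 34, 40, 42] -> (len(lo)=4, len(hi)=4, max(lo)=19)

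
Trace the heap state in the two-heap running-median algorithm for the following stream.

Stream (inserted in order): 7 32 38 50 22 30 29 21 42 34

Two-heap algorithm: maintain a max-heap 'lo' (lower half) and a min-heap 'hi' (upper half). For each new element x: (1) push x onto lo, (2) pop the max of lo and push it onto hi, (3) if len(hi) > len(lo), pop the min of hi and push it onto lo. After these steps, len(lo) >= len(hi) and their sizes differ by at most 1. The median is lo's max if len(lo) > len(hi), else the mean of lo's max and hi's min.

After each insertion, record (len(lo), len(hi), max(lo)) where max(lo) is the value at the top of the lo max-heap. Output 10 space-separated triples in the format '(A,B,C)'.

Step 1: insert 7 -> lo=[7] hi=[] -> (len(lo)=1, len(hi)=0, max(lo)=7)
Step 2: insert 32 -> lo=[7] hi=[32] -> (len(lo)=1, len(hi)=1, max(lo)=7)
Step 3: insert 38 -> lo=[7, 32] hi=[38] -> (len(lo)=2, len(hi)=1, max(lo)=32)
Step 4: insert 50 -> lo=[7, 32] hi=[38, 50] -> (len(lo)=2, len(hi)=2, max(lo)=32)
Step 5: insert 22 -> lo=[7, 22, 32] hi=[38, 50] -> (len(lo)=3, len(hi)=2, max(lo)=32)
Step 6: insert 30 -> lo=[7, 22, 30] hi=[32, 38, 50] -> (len(lo)=3, len(hi)=3, max(lo)=30)
Step 7: insert 29 -> lo=[7, 22, 29, 30] hi=[32, 38, 50] -> (len(lo)=4, len(hi)=3, max(lo)=30)
Step 8: insert 21 -> lo=[7, 21, 22, 29] hi=[30, 32, 38, 50] -> (len(lo)=4, len(hi)=4, max(lo)=29)
Step 9: insert 42 -> lo=[7, 21, 22, 29, 30] hi=[32, 38, 42, 50] -> (len(lo)=5, len(hi)=4, max(lo)=30)
Step 10: insert 34 -> lo=[7, 21, 22, 29, 30] hi=[32, 34, 38, 42, 50] -> (len(lo)=5, len(hi)=5, max(lo)=30)

Answer: (1,0,7) (1,1,7) (2,1,32) (2,2,32) (3,2,32) (3,3,30) (4,3,30) (4,4,29) (5,4,30) (5,5,30)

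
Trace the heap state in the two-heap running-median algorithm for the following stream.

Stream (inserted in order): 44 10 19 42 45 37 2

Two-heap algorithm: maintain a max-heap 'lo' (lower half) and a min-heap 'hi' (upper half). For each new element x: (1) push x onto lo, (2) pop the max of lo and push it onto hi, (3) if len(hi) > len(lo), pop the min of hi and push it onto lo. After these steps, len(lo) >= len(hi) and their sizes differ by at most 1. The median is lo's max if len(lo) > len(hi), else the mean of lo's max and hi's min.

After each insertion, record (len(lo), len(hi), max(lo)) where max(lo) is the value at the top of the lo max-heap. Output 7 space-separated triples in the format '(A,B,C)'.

Answer: (1,0,44) (1,1,10) (2,1,19) (2,2,19) (3,2,42) (3,3,37) (4,3,37)

Derivation:
Step 1: insert 44 -> lo=[44] hi=[] -> (len(lo)=1, len(hi)=0, max(lo)=44)
Step 2: insert 10 -> lo=[10] hi=[44] -> (len(lo)=1, len(hi)=1, max(lo)=10)
Step 3: insert 19 -> lo=[10, 19] hi=[44] -> (len(lo)=2, len(hi)=1, max(lo)=19)
Step 4: insert 42 -> lo=[10, 19] hi=[42, 44] -> (len(lo)=2, len(hi)=2, max(lo)=19)
Step 5: insert 45 -> lo=[10, 19, 42] hi=[44, 45] -> (len(lo)=3, len(hi)=2, max(lo)=42)
Step 6: insert 37 -> lo=[10, 19, 37] hi=[42, 44, 45] -> (len(lo)=3, len(hi)=3, max(lo)=37)
Step 7: insert 2 -> lo=[2, 10, 19, 37] hi=[42, 44, 45] -> (len(lo)=4, len(hi)=3, max(lo)=37)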